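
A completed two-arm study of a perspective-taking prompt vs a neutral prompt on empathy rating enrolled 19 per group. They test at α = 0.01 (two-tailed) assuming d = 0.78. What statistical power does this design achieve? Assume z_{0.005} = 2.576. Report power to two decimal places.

power ≈ 0.43

For two equal groups, power = Φ(d·√(n/2) − z_{α/2}).
d·√(n/2) = 0.78 × √(19/2) = 0.78 × 3.082 = 2.404.
z_β = 2.404 − 2.576 = -0.172.
Power = Φ(-0.172) = 0.432.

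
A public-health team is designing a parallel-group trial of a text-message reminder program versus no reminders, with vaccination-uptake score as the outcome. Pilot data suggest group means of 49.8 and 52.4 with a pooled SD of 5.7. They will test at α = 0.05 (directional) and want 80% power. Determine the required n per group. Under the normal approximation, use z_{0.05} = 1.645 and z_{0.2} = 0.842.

Cohen's d = |M₁ − M₂| / SD_pooled = |49.8 − 52.4| / 5.7 = 2.6 / 5.7 = 0.456.
For two independent groups with equal n: n = 2·((z_{α} + z_β) / d)².
z_{α} + z_β = 1.645 + 0.842 = 2.487.
n = 2 × (2.487 / 0.456)² = 2 × 5.454² = 2 × 29.75 = 59.5.
Round up to the next whole participant.

n = 60 per group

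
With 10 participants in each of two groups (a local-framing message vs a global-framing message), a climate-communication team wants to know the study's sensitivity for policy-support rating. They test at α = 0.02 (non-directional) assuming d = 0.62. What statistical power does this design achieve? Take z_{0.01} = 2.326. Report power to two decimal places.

For two equal groups, power = Φ(d·√(n/2) − z_{α/2}).
d·√(n/2) = 0.62 × √(10/2) = 0.62 × 2.236 = 1.386.
z_β = 1.386 − 2.326 = -0.940.
Power = Φ(-0.940) = 0.174.

power ≈ 0.17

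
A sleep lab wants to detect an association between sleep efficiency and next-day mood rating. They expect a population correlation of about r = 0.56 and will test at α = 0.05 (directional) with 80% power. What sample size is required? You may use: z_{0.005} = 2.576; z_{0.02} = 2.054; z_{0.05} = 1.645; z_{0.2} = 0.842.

Fisher's z: C = ½·ln((1+r)/(1−r)) = ½·ln(3.5455) = 0.6328.
n = ((z_{α} + z_β)/C)² + 3.
(1.645 + 0.842) / 0.6328 = 2.487 / 0.6328 = 3.930.
n = 3.930² + 3 = 15.45 + 3 = 18.4.
Round up.

n = 19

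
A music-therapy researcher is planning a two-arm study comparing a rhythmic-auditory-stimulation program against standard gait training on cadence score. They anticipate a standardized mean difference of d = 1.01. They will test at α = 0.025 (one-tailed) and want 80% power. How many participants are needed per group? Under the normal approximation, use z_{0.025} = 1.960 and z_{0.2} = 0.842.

For two independent groups with equal n: n = 2·((z_{α} + z_β) / d)².
z_{α} + z_β = 1.960 + 0.842 = 2.802.
n = 2 × (2.802 / 1.01)² = 2 × 2.774² = 2 × 7.70 = 15.4.
Round up to the next whole participant.

n = 16 per group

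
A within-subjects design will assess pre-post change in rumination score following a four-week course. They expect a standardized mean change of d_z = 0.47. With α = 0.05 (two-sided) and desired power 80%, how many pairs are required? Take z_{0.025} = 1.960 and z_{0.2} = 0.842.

n = 36 pairs

For a paired (one-sample on differences) test: n = ((z_{α/2} + z_β) / d)².
z_{α/2} + z_β = 1.960 + 0.842 = 2.802.
n = (2.802 / 0.47)² = 5.962² = 35.54.
Round up.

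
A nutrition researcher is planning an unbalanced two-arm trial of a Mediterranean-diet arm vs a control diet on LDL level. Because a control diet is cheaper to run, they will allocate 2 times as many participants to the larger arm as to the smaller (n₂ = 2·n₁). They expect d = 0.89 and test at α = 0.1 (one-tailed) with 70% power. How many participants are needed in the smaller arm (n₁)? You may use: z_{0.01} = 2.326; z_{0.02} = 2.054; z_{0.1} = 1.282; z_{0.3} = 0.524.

With allocation ratio k = n₂/n₁ = 2, Var(x̄₁−x̄₂) = σ²(1/n₁ + 1/(k·n₁)) = σ²·(k+1)/(k·n₁).
So n₁ = (1 + 1/k)·((z_{α} + z_β)/d)² = 1.500 × (1.806/0.89)².
n₁ = 1.500 × 4.12 = 6.2.
Round up: n₁ = 7, giving n₂ = 2 × 7 = 14.

n₁ = 7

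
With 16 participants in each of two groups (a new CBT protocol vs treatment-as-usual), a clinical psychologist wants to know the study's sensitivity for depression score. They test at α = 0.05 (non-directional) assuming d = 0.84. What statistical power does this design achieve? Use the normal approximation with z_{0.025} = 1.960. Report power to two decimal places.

For two equal groups, power = Φ(d·√(n/2) − z_{α/2}).
d·√(n/2) = 0.84 × √(16/2) = 0.84 × 2.828 = 2.376.
z_β = 2.376 − 1.960 = 0.416.
Power = Φ(0.416) = 0.661.

power ≈ 0.66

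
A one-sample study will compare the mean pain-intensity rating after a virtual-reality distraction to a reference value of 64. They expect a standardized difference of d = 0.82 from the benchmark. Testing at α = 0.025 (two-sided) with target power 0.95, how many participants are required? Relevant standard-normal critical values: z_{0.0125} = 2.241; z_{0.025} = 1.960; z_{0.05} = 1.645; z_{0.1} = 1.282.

n = 23

For a one-sample test: n = ((z_{α/2} + z_β) / d)².
z_{α/2} + z_β = 2.241 + 1.645 = 3.886.
n = (3.886 / 0.82)² = 4.739² = 22.46.
Round up.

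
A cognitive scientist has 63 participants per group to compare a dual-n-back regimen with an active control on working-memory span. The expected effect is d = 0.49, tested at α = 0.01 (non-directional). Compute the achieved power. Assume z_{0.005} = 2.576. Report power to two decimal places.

For two equal groups, power = Φ(d·√(n/2) − z_{α/2}).
d·√(n/2) = 0.49 × √(63/2) = 0.49 × 5.612 = 2.750.
z_β = 2.750 − 2.576 = 0.174.
Power = Φ(0.174) = 0.569.

power ≈ 0.57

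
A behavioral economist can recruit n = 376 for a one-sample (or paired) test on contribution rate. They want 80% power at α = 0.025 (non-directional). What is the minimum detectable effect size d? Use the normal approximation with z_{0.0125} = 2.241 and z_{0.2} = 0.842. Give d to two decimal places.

For a single sample (or paired design) of n = 376: d_min = (z_{α/2} + z_β)/√n.
z-sum = 2.241 + 0.842 = 3.083.
d_min = 3.083 / √376 = 3.083 / 19.391 = 0.159.

d_min ≈ 0.16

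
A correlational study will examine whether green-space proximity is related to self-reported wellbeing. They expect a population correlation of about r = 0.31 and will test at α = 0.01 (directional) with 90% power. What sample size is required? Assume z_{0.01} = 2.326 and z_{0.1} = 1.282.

Fisher's z: C = ½·ln((1+r)/(1−r)) = ½·ln(1.8986) = 0.3205.
n = ((z_{α} + z_β)/C)² + 3.
(2.326 + 1.282) / 0.3205 = 3.608 / 0.3205 = 11.257.
n = 11.257² + 3 = 126.73 + 3 = 129.7.
Round up.

n = 130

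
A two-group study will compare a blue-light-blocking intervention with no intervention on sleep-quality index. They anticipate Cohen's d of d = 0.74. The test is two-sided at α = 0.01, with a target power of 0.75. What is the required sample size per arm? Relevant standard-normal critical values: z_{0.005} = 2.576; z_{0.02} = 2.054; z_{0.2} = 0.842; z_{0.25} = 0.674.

For two independent groups with equal n: n = 2·((z_{α/2} + z_β) / d)².
z_{α/2} + z_β = 2.576 + 0.674 = 3.250.
n = 2 × (3.250 / 0.74)² = 2 × 4.392² = 2 × 19.29 = 38.6.
Round up to the next whole participant.

n = 39 per group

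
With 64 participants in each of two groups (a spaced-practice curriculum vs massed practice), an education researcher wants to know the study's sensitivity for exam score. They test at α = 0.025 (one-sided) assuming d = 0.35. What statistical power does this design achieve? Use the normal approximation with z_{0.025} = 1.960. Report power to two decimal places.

power ≈ 0.51

For two equal groups, power = Φ(d·√(n/2) − z_{α}).
d·√(n/2) = 0.35 × √(64/2) = 0.35 × 5.657 = 1.980.
z_β = 1.980 − 1.960 = 0.020.
Power = Φ(0.020) = 0.508.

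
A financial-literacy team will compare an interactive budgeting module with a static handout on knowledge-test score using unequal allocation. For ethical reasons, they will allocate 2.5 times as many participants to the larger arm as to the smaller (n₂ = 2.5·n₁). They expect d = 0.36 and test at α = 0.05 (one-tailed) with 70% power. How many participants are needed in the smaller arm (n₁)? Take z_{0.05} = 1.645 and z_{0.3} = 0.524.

n₁ = 51

With allocation ratio k = n₂/n₁ = 2.5, Var(x̄₁−x̄₂) = σ²(1/n₁ + 1/(k·n₁)) = σ²·(k+1)/(k·n₁).
So n₁ = (1 + 1/k)·((z_{α} + z_β)/d)² = 1.400 × (2.169/0.36)².
n₁ = 1.400 × 36.30 = 50.8.
Round up: n₁ = 51, giving n₂ = ⌈2.5 × 51⌉ = ⌈127.5⌉ = 128.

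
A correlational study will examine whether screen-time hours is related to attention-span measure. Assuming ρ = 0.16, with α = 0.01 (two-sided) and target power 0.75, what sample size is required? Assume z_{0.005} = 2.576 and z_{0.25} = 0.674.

Fisher's z: C = ½·ln((1+r)/(1−r)) = ½·ln(1.3810) = 0.1614.
n = ((z_{α/2} + z_β)/C)² + 3.
(2.576 + 0.674) / 0.1614 = 3.250 / 0.1614 = 20.136.
n = 20.136² + 3 = 405.47 + 3 = 408.5.
Round up.

n = 409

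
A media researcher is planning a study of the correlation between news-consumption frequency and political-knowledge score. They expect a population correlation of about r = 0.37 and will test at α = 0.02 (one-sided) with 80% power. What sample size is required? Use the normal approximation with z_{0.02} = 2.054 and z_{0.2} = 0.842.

Fisher's z: C = ½·ln((1+r)/(1−r)) = ½·ln(2.1746) = 0.3884.
n = ((z_{α} + z_β)/C)² + 3.
(2.054 + 0.842) / 0.3884 = 2.896 / 0.3884 = 7.456.
n = 7.456² + 3 = 55.60 + 3 = 58.6.
Round up.

n = 59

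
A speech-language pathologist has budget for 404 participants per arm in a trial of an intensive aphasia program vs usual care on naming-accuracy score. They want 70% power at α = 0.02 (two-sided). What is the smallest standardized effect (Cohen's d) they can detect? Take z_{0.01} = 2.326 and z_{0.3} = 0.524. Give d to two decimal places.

For two independent groups of n = 404 each: d_min = (z_{α/2} + z_β)·√(2/n).
z-sum = 2.326 + 0.524 = 2.850.
d_min = 2.850 × √(2/404) = 2.850 × 0.0704 = 0.201.

d_min ≈ 0.20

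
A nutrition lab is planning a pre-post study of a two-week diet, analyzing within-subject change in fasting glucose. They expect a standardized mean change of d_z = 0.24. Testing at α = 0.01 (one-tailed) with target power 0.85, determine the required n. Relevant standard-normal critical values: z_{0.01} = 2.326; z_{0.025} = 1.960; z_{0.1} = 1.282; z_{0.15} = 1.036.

n = 197 pairs

For a paired (one-sample on differences) test: n = ((z_{α} + z_β) / d)².
z_{α} + z_β = 2.326 + 1.036 = 3.362.
n = (3.362 / 0.24)² = 14.008² = 196.23.
Round up.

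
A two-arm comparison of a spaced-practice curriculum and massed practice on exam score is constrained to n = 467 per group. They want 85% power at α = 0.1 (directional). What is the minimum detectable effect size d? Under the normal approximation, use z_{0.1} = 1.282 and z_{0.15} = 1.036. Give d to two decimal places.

For two independent groups of n = 467 each: d_min = (z_{α} + z_β)·√(2/n).
z-sum = 1.282 + 1.036 = 2.318.
d_min = 2.318 × √(2/467) = 2.318 × 0.0654 = 0.152.

d_min ≈ 0.15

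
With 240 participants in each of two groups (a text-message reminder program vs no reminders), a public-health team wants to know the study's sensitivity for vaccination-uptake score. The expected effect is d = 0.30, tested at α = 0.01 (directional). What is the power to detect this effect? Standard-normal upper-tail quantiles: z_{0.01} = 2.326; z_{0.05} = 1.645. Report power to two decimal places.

For two equal groups, power = Φ(d·√(n/2) − z_{α}).
d·√(n/2) = 0.30 × √(240/2) = 0.30 × 10.954 = 3.286.
z_β = 3.286 − 2.326 = 0.960.
Power = Φ(0.960) = 0.832.

power ≈ 0.83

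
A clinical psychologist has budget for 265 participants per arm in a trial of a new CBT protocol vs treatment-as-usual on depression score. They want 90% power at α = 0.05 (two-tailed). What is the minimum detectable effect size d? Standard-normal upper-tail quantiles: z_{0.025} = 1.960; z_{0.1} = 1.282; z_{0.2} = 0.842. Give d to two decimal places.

d_min ≈ 0.28

For two independent groups of n = 265 each: d_min = (z_{α/2} + z_β)·√(2/n).
z-sum = 1.960 + 1.282 = 3.242.
d_min = 3.242 × √(2/265) = 3.242 × 0.0869 = 0.282.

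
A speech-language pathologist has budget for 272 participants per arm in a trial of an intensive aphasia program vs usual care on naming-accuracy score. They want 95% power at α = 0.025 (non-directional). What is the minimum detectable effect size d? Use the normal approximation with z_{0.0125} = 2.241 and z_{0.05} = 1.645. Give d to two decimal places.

For two independent groups of n = 272 each: d_min = (z_{α/2} + z_β)·√(2/n).
z-sum = 2.241 + 1.645 = 3.886.
d_min = 3.886 × √(2/272) = 3.886 × 0.0857 = 0.333.

d_min ≈ 0.33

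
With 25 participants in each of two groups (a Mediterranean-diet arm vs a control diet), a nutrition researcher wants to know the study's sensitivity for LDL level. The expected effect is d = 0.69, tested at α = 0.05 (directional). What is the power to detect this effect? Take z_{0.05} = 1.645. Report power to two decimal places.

For two equal groups, power = Φ(d·√(n/2) − z_{α}).
d·√(n/2) = 0.69 × √(25/2) = 0.69 × 3.536 = 2.440.
z_β = 2.440 − 1.645 = 0.795.
Power = Φ(0.795) = 0.787.

power ≈ 0.79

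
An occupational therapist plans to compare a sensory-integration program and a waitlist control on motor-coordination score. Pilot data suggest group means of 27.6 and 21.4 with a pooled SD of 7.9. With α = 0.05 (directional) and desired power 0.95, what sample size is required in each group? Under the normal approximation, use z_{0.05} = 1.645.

Cohen's d = |M₁ − M₂| / SD_pooled = |27.6 − 21.4| / 7.9 = 6.2 / 7.9 = 0.785.
For two independent groups with equal n: n = 2·((z_{α} + z_β) / d)².
z_{α} + z_β = 1.645 + 1.645 = 3.290.
n = 2 × (3.290 / 0.785)² = 2 × 4.191² = 2 × 17.57 = 35.1.
Round up to the next whole participant.

n = 36 per group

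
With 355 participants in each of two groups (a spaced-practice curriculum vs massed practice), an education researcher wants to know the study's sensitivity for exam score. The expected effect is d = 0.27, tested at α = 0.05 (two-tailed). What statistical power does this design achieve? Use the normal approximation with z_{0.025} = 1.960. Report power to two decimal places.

power ≈ 0.95

For two equal groups, power = Φ(d·√(n/2) − z_{α/2}).
d·√(n/2) = 0.27 × √(355/2) = 0.27 × 13.323 = 3.597.
z_β = 3.597 − 1.960 = 1.637.
Power = Φ(1.637) = 0.949.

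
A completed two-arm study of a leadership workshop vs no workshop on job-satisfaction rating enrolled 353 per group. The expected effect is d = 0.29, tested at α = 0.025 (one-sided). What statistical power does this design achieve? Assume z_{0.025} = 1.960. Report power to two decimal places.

power ≈ 0.97

For two equal groups, power = Φ(d·√(n/2) − z_{α}).
d·√(n/2) = 0.29 × √(353/2) = 0.29 × 13.285 = 3.853.
z_β = 3.853 − 1.960 = 1.893.
Power = Φ(1.893) = 0.971.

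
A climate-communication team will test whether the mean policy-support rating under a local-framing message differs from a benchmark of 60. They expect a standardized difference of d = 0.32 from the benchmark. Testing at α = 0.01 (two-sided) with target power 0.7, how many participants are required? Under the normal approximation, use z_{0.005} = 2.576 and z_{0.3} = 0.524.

n = 94

For a one-sample test: n = ((z_{α/2} + z_β) / d)².
z_{α/2} + z_β = 2.576 + 0.524 = 3.100.
n = (3.100 / 0.32)² = 9.688² = 93.85.
Round up.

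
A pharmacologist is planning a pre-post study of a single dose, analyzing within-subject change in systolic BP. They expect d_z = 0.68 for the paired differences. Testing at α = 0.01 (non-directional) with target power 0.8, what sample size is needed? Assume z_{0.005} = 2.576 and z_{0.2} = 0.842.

n = 26 pairs

For a paired (one-sample on differences) test: n = ((z_{α/2} + z_β) / d)².
z_{α/2} + z_β = 2.576 + 0.842 = 3.418.
n = (3.418 / 0.68)² = 5.026² = 25.27.
Round up.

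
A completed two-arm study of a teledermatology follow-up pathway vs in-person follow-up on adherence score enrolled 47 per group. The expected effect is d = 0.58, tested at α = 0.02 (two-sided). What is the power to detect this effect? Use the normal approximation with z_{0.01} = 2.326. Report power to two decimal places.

For two equal groups, power = Φ(d·√(n/2) − z_{α/2}).
d·√(n/2) = 0.58 × √(47/2) = 0.58 × 4.848 = 2.812.
z_β = 2.812 − 2.326 = 0.486.
Power = Φ(0.486) = 0.686.

power ≈ 0.69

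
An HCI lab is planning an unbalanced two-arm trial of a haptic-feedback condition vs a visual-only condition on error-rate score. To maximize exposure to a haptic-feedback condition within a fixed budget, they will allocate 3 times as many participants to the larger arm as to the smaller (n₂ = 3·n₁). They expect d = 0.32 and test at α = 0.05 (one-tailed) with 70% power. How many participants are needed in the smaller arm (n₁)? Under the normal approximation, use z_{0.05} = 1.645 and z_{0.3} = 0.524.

n₁ = 62

With allocation ratio k = n₂/n₁ = 3, Var(x̄₁−x̄₂) = σ²(1/n₁ + 1/(k·n₁)) = σ²·(k+1)/(k·n₁).
So n₁ = (1 + 1/k)·((z_{α} + z_β)/d)² = 1.333 × (2.169/0.32)².
n₁ = 1.333 × 45.94 = 61.3.
Round up: n₁ = 62, giving n₂ = 3 × 62 = 186.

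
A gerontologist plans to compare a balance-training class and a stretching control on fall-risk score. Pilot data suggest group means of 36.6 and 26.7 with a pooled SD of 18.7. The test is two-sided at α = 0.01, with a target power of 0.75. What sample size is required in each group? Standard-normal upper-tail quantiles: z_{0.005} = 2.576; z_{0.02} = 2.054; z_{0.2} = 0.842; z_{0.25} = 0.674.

Cohen's d = |M₁ − M₂| / SD_pooled = |36.6 − 26.7| / 18.7 = 9.9 / 18.7 = 0.529.
For two independent groups with equal n: n = 2·((z_{α/2} + z_β) / d)².
z_{α/2} + z_β = 2.576 + 0.674 = 3.250.
n = 2 × (3.250 / 0.529)² = 2 × 6.144² = 2 × 37.74 = 75.5.
Round up to the next whole participant.

n = 76 per group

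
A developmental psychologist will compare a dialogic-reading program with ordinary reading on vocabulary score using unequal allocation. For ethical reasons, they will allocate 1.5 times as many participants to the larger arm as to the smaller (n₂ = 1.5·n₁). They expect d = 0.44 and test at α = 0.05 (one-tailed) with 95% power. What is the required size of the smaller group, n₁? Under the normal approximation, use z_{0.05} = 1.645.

With allocation ratio k = n₂/n₁ = 1.5, Var(x̄₁−x̄₂) = σ²(1/n₁ + 1/(k·n₁)) = σ²·(k+1)/(k·n₁).
So n₁ = (1 + 1/k)·((z_{α} + z_β)/d)² = 1.667 × (3.290/0.44)².
n₁ = 1.667 × 55.91 = 93.2.
Round up: n₁ = 94, giving n₂ = 1.5 × 94 = 141.

n₁ = 94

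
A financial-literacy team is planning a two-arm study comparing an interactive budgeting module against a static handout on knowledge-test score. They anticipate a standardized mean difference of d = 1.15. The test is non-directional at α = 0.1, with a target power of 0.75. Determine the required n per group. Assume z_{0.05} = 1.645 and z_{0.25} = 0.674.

n = 9 per group

For two independent groups with equal n: n = 2·((z_{α/2} + z_β) / d)².
z_{α/2} + z_β = 1.645 + 0.674 = 2.319.
n = 2 × (2.319 / 1.15)² = 2 × 2.017² = 2 × 4.07 = 8.1.
Round up to the next whole participant.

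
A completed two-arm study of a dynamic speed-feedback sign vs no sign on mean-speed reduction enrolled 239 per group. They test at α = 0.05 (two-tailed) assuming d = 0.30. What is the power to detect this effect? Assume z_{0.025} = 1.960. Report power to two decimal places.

For two equal groups, power = Φ(d·√(n/2) − z_{α/2}).
d·√(n/2) = 0.30 × √(239/2) = 0.30 × 10.932 = 3.279.
z_β = 3.279 − 1.960 = 1.319.
Power = Φ(1.319) = 0.906.

power ≈ 0.91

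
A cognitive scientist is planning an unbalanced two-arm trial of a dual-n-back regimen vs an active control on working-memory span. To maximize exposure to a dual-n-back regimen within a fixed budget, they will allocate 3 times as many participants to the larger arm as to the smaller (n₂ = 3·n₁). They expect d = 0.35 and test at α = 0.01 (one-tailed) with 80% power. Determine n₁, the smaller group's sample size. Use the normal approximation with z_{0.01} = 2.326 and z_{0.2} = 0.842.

n₁ = 110

With allocation ratio k = n₂/n₁ = 3, Var(x̄₁−x̄₂) = σ²(1/n₁ + 1/(k·n₁)) = σ²·(k+1)/(k·n₁).
So n₁ = (1 + 1/k)·((z_{α} + z_β)/d)² = 1.333 × (3.168/0.35)².
n₁ = 1.333 × 81.93 = 109.2.
Round up: n₁ = 110, giving n₂ = 3 × 110 = 330.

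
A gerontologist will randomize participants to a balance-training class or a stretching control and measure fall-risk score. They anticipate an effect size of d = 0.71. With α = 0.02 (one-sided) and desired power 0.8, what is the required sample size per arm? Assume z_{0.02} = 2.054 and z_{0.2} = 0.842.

For two independent groups with equal n: n = 2·((z_{α} + z_β) / d)².
z_{α} + z_β = 2.054 + 0.842 = 2.896.
n = 2 × (2.896 / 0.71)² = 2 × 4.079² = 2 × 16.64 = 33.3.
Round up to the next whole participant.

n = 34 per group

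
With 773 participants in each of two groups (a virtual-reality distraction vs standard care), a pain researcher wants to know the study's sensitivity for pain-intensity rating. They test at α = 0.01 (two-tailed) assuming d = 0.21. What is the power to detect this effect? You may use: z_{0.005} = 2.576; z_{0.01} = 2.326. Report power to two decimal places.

For two equal groups, power = Φ(d·√(n/2) − z_{α/2}).
d·√(n/2) = 0.21 × √(773/2) = 0.21 × 19.660 = 4.129.
z_β = 4.129 − 2.576 = 1.553.
Power = Φ(1.553) = 0.940.

power ≈ 0.94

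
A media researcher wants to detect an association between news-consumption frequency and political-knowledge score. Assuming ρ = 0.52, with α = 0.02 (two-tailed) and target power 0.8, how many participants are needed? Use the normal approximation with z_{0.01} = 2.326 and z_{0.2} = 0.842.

Fisher's z: C = ½·ln((1+r)/(1−r)) = ½·ln(3.1667) = 0.5763.
n = ((z_{α/2} + z_β)/C)² + 3.
(2.326 + 0.842) / 0.5763 = 3.168 / 0.5763 = 5.497.
n = 5.497² + 3 = 30.22 + 3 = 33.2.
Round up.

n = 34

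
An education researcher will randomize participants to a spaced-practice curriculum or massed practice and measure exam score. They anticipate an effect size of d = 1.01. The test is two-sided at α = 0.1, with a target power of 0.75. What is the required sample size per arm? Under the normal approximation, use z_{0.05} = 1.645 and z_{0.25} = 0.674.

n = 11 per group

For two independent groups with equal n: n = 2·((z_{α/2} + z_β) / d)².
z_{α/2} + z_β = 1.645 + 0.674 = 2.319.
n = 2 × (2.319 / 1.01)² = 2 × 2.296² = 2 × 5.27 = 10.5.
Round up to the next whole participant.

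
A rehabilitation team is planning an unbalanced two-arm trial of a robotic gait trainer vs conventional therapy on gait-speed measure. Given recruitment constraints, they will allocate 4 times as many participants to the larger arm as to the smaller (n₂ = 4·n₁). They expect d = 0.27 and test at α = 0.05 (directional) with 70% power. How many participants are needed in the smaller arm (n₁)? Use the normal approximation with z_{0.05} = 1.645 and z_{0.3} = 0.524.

With allocation ratio k = n₂/n₁ = 4, Var(x̄₁−x̄₂) = σ²(1/n₁ + 1/(k·n₁)) = σ²·(k+1)/(k·n₁).
So n₁ = (1 + 1/k)·((z_{α} + z_β)/d)² = 1.250 × (2.169/0.27)².
n₁ = 1.250 × 64.53 = 80.7.
Round up: n₁ = 81, giving n₂ = 4 × 81 = 324.

n₁ = 81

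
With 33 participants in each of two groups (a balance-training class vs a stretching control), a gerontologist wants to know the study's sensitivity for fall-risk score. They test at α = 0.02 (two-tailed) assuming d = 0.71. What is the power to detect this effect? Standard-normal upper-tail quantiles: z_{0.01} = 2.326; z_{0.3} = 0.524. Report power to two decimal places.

For two equal groups, power = Φ(d·√(n/2) − z_{α/2}).
d·√(n/2) = 0.71 × √(33/2) = 0.71 × 4.062 = 2.884.
z_β = 2.884 − 2.326 = 0.558.
Power = Φ(0.558) = 0.712.

power ≈ 0.71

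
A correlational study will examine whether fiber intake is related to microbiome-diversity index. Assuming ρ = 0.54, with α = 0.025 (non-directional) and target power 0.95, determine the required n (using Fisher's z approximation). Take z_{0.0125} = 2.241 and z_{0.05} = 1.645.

n = 45

Fisher's z: C = ½·ln((1+r)/(1−r)) = ½·ln(3.3478) = 0.6042.
n = ((z_{α/2} + z_β)/C)² + 3.
(2.241 + 1.645) / 0.6042 = 3.886 / 0.6042 = 6.432.
n = 6.432² + 3 = 41.37 + 3 = 44.4.
Round up.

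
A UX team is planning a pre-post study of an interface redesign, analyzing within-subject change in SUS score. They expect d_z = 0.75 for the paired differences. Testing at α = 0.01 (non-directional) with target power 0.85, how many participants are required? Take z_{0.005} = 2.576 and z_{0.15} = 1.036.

For a paired (one-sample on differences) test: n = ((z_{α/2} + z_β) / d)².
z_{α/2} + z_β = 2.576 + 1.036 = 3.612.
n = (3.612 / 0.75)² = 4.816² = 23.19.
Round up.

n = 24 pairs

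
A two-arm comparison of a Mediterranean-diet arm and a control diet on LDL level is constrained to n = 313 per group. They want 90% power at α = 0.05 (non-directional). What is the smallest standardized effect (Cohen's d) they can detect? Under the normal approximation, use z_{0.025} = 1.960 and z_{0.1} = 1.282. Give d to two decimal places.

For two independent groups of n = 313 each: d_min = (z_{α/2} + z_β)·√(2/n).
z-sum = 1.960 + 1.282 = 3.242.
d_min = 3.242 × √(2/313) = 3.242 × 0.0799 = 0.259.

d_min ≈ 0.26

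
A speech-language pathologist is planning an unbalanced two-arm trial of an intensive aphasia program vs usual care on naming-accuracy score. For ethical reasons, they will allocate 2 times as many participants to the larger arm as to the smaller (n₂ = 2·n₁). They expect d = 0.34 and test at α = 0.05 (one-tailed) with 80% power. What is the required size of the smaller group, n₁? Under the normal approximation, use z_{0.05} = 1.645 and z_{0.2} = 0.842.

n₁ = 81

With allocation ratio k = n₂/n₁ = 2, Var(x̄₁−x̄₂) = σ²(1/n₁ + 1/(k·n₁)) = σ²·(k+1)/(k·n₁).
So n₁ = (1 + 1/k)·((z_{α} + z_β)/d)² = 1.500 × (2.487/0.34)².
n₁ = 1.500 × 53.50 = 80.3.
Round up: n₁ = 81, giving n₂ = 2 × 81 = 162.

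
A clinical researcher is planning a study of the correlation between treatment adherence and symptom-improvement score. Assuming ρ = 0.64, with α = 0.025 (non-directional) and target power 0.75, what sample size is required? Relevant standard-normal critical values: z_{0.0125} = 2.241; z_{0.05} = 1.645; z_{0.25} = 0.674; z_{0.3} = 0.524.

n = 18

Fisher's z: C = ½·ln((1+r)/(1−r)) = ½·ln(4.5556) = 0.7582.
n = ((z_{α/2} + z_β)/C)² + 3.
(2.241 + 0.674) / 0.7582 = 2.915 / 0.7582 = 3.845.
n = 3.845² + 3 = 14.78 + 3 = 17.8.
Round up.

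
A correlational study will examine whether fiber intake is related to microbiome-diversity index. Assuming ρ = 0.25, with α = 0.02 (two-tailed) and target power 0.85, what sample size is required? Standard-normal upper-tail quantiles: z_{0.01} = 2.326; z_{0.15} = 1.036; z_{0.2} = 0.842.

Fisher's z: C = ½·ln((1+r)/(1−r)) = ½·ln(1.6667) = 0.2554.
n = ((z_{α/2} + z_β)/C)² + 3.
(2.326 + 1.036) / 0.2554 = 3.362 / 0.2554 = 13.164.
n = 13.164² + 3 = 173.28 + 3 = 176.3.
Round up.

n = 177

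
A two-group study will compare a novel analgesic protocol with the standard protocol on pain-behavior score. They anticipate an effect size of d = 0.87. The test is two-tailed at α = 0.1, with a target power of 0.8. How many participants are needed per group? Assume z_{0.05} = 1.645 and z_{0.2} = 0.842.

n = 17 per group

For two independent groups with equal n: n = 2·((z_{α/2} + z_β) / d)².
z_{α/2} + z_β = 1.645 + 0.842 = 2.487.
n = 2 × (2.487 / 0.87)² = 2 × 2.859² = 2 × 8.17 = 16.3.
Round up to the next whole participant.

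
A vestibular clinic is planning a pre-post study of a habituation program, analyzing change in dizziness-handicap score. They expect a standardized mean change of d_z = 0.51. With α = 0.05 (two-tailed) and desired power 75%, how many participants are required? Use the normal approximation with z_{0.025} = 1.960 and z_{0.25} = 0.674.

n = 27 pairs

For a paired (one-sample on differences) test: n = ((z_{α/2} + z_β) / d)².
z_{α/2} + z_β = 1.960 + 0.674 = 2.634.
n = (2.634 / 0.51)² = 5.165² = 26.67.
Round up.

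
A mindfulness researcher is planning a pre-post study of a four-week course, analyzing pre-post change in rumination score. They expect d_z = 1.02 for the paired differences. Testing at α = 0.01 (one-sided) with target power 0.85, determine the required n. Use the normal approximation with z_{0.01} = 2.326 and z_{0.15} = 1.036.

n = 11 pairs

For a paired (one-sample on differences) test: n = ((z_{α} + z_β) / d)².
z_{α} + z_β = 2.326 + 1.036 = 3.362.
n = (3.362 / 1.02)² = 3.296² = 10.86.
Round up.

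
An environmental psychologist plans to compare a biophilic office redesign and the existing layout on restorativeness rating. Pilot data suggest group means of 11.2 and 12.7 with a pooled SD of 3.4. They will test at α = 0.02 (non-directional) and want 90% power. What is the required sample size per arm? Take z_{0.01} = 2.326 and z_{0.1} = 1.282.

Cohen's d = |M₁ − M₂| / SD_pooled = |11.2 − 12.7| / 3.4 = 1.5 / 3.4 = 0.441.
For two independent groups with equal n: n = 2·((z_{α/2} + z_β) / d)².
z_{α/2} + z_β = 2.326 + 1.282 = 3.608.
n = 2 × (3.608 / 0.441)² = 2 × 8.181² = 2 × 66.94 = 133.9.
Round up to the next whole participant.

n = 134 per group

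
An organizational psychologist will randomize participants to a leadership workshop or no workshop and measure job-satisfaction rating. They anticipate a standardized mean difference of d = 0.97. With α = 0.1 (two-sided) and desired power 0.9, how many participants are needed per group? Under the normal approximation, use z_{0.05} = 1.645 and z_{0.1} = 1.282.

For two independent groups with equal n: n = 2·((z_{α/2} + z_β) / d)².
z_{α/2} + z_β = 1.645 + 1.282 = 2.927.
n = 2 × (2.927 / 0.97)² = 2 × 3.018² = 2 × 9.11 = 18.2.
Round up to the next whole participant.

n = 19 per group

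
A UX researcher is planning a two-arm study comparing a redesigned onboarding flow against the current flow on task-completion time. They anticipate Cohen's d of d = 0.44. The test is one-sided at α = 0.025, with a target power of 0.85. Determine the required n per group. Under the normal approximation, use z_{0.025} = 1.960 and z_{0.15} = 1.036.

n = 93 per group

For two independent groups with equal n: n = 2·((z_{α} + z_β) / d)².
z_{α} + z_β = 1.960 + 1.036 = 2.996.
n = 2 × (2.996 / 0.44)² = 2 × 6.809² = 2 × 46.36 = 92.7.
Round up to the next whole participant.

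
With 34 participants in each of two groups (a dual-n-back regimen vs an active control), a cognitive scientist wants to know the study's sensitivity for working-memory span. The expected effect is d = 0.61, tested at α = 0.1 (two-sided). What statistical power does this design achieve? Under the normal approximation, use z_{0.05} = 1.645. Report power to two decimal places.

power ≈ 0.81

For two equal groups, power = Φ(d·√(n/2) − z_{α/2}).
d·√(n/2) = 0.61 × √(34/2) = 0.61 × 4.123 = 2.515.
z_β = 2.515 − 1.645 = 0.870.
Power = Φ(0.870) = 0.808.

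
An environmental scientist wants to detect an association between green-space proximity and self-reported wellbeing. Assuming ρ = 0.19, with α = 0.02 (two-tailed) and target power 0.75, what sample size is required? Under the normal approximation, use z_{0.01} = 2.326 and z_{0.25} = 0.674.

n = 247

Fisher's z: C = ½·ln((1+r)/(1−r)) = ½·ln(1.4691) = 0.1923.
n = ((z_{α/2} + z_β)/C)² + 3.
(2.326 + 0.674) / 0.1923 = 3.000 / 0.1923 = 15.601.
n = 15.601² + 3 = 243.38 + 3 = 246.4.
Round up.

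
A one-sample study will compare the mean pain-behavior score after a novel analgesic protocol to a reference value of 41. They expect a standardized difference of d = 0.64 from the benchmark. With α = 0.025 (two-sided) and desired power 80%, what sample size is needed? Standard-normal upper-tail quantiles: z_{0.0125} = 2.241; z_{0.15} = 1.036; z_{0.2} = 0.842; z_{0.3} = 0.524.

For a one-sample test: n = ((z_{α/2} + z_β) / d)².
z_{α/2} + z_β = 2.241 + 0.842 = 3.083.
n = (3.083 / 0.64)² = 4.817² = 23.21.
Round up.

n = 24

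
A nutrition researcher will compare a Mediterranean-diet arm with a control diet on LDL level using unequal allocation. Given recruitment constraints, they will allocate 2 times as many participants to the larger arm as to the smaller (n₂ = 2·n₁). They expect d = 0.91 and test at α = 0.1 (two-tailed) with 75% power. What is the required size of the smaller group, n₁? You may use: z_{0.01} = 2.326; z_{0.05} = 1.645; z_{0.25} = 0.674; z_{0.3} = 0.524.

With allocation ratio k = n₂/n₁ = 2, Var(x̄₁−x̄₂) = σ²(1/n₁ + 1/(k·n₁)) = σ²·(k+1)/(k·n₁).
So n₁ = (1 + 1/k)·((z_{α/2} + z_β)/d)² = 1.500 × (2.319/0.91)².
n₁ = 1.500 × 6.49 = 9.7.
Round up: n₁ = 10, giving n₂ = 2 × 10 = 20.

n₁ = 10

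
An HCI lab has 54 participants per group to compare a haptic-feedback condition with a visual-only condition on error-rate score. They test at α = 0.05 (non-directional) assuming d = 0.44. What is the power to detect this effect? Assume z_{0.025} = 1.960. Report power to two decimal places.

power ≈ 0.63

For two equal groups, power = Φ(d·√(n/2) − z_{α/2}).
d·√(n/2) = 0.44 × √(54/2) = 0.44 × 5.196 = 2.286.
z_β = 2.286 − 1.960 = 0.326.
Power = Φ(0.326) = 0.628.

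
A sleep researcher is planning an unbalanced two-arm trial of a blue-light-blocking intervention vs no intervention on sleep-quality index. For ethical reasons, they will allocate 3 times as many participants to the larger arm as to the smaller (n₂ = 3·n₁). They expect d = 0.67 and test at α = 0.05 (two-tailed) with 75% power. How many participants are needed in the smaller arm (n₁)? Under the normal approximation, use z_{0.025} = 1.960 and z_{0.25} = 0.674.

With allocation ratio k = n₂/n₁ = 3, Var(x̄₁−x̄₂) = σ²(1/n₁ + 1/(k·n₁)) = σ²·(k+1)/(k·n₁).
So n₁ = (1 + 1/k)·((z_{α/2} + z_β)/d)² = 1.333 × (2.634/0.67)².
n₁ = 1.333 × 15.46 = 20.6.
Round up: n₁ = 21, giving n₂ = 3 × 21 = 63.

n₁ = 21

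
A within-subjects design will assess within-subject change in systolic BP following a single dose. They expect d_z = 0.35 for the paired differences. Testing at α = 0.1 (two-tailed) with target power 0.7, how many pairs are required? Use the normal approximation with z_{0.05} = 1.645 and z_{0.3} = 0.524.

For a paired (one-sample on differences) test: n = ((z_{α/2} + z_β) / d)².
z_{α/2} + z_β = 1.645 + 0.524 = 2.169.
n = (2.169 / 0.35)² = 6.197² = 38.40.
Round up.

n = 39 pairs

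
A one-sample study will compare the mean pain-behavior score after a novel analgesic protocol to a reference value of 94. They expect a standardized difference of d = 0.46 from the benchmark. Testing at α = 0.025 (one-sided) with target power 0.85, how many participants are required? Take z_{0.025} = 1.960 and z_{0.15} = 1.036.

For a one-sample test: n = ((z_{α} + z_β) / d)².
z_{α} + z_β = 1.960 + 1.036 = 2.996.
n = (2.996 / 0.46)² = 6.513² = 42.42.
Round up.

n = 43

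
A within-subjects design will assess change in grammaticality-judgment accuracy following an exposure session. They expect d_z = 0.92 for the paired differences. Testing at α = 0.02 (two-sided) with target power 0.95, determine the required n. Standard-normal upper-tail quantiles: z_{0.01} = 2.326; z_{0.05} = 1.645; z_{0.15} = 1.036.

n = 19 pairs

For a paired (one-sample on differences) test: n = ((z_{α/2} + z_β) / d)².
z_{α/2} + z_β = 2.326 + 1.645 = 3.971.
n = (3.971 / 0.92)² = 4.316² = 18.63.
Round up.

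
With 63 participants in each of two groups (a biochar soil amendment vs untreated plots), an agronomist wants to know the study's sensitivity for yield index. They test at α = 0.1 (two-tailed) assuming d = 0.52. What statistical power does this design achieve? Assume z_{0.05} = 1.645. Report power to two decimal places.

For two equal groups, power = Φ(d·√(n/2) − z_{α/2}).
d·√(n/2) = 0.52 × √(63/2) = 0.52 × 5.612 = 2.918.
z_β = 2.918 − 1.645 = 1.273.
Power = Φ(1.273) = 0.899.

power ≈ 0.90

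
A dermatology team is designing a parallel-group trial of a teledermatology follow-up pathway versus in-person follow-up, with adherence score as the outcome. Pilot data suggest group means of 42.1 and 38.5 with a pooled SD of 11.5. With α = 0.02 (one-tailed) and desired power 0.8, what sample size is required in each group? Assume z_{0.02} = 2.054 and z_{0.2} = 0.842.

Cohen's d = |M₁ − M₂| / SD_pooled = |42.1 − 38.5| / 11.5 = 3.6 / 11.5 = 0.313.
For two independent groups with equal n: n = 2·((z_{α} + z_β) / d)².
z_{α} + z_β = 2.054 + 0.842 = 2.896.
n = 2 × (2.896 / 0.313)² = 2 × 9.252² = 2 × 85.61 = 171.2.
Round up to the next whole participant.

n = 172 per group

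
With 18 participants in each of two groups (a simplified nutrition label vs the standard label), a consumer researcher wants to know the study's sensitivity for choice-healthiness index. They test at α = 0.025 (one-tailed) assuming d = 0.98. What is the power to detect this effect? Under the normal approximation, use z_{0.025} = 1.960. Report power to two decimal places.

power ≈ 0.84

For two equal groups, power = Φ(d·√(n/2) − z_{α}).
d·√(n/2) = 0.98 × √(18/2) = 0.98 × 3.000 = 2.940.
z_β = 2.940 − 1.960 = 0.980.
Power = Φ(0.980) = 0.836.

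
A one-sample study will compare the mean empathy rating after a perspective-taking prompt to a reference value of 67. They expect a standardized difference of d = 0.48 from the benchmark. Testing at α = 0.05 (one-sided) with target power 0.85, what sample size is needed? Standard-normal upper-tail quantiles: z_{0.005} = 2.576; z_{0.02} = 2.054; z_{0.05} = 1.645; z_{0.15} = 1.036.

n = 32

For a one-sample test: n = ((z_{α} + z_β) / d)².
z_{α} + z_β = 1.645 + 1.036 = 2.681.
n = (2.681 / 0.48)² = 5.585² = 31.20.
Round up.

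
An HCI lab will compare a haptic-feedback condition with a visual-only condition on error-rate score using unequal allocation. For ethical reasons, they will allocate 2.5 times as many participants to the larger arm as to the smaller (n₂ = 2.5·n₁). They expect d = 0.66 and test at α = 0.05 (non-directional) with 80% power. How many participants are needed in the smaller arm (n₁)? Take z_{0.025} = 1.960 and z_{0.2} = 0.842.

n₁ = 26

With allocation ratio k = n₂/n₁ = 2.5, Var(x̄₁−x̄₂) = σ²(1/n₁ + 1/(k·n₁)) = σ²·(k+1)/(k·n₁).
So n₁ = (1 + 1/k)·((z_{α/2} + z_β)/d)² = 1.400 × (2.802/0.66)².
n₁ = 1.400 × 18.02 = 25.2.
Round up: n₁ = 26, giving n₂ = 2.5 × 26 = 65.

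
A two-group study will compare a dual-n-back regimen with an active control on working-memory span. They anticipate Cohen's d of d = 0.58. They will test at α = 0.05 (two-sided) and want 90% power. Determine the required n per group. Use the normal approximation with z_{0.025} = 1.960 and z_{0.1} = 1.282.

For two independent groups with equal n: n = 2·((z_{α/2} + z_β) / d)².
z_{α/2} + z_β = 1.960 + 1.282 = 3.242.
n = 2 × (3.242 / 0.58)² = 2 × 5.590² = 2 × 31.24 = 62.5.
Round up to the next whole participant.

n = 63 per group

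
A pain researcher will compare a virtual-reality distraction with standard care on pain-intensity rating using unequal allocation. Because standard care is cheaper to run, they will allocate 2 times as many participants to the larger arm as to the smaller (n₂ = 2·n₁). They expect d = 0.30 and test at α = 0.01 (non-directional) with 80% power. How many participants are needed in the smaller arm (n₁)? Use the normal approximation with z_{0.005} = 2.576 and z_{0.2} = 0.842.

n₁ = 195

With allocation ratio k = n₂/n₁ = 2, Var(x̄₁−x̄₂) = σ²(1/n₁ + 1/(k·n₁)) = σ²·(k+1)/(k·n₁).
So n₁ = (1 + 1/k)·((z_{α/2} + z_β)/d)² = 1.500 × (3.418/0.30)².
n₁ = 1.500 × 129.81 = 194.7.
Round up: n₁ = 195, giving n₂ = 2 × 195 = 390.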